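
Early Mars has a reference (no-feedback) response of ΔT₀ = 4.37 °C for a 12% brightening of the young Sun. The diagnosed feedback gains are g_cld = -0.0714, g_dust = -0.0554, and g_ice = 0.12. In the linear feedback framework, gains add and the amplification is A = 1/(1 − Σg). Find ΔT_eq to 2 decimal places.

4.34 °C

Total gain g = -0.0714 − 0.0554 + 0.12 = -0.0068.
Amplification A = 1/(1 + 0.0068) = 0.9932.
ΔT = 4.37 × 0.9932 = 4.34 °C.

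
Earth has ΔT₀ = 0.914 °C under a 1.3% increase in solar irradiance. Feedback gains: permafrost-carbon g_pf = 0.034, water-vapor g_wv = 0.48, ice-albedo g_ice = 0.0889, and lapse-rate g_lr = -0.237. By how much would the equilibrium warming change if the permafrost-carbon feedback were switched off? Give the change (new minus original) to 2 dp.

Original: g = 0.3659, ΔT = 0.914/(1−0.3659) = 1.4414 °C.
Without permafrost-carbon: g' = 0.3319, ΔT' = 0.914/(1−0.3319) = 1.3681 °C.
Change = 1.3681 − 1.4414 = -0.07 °C.

-0.07 °C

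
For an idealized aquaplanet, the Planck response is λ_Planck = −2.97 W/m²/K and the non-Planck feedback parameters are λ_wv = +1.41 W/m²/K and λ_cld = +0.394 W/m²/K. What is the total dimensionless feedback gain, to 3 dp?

Convert to gains: g_wv = 1.41/2.97 = 0.4747; g_cld = 0.394/2.97 = 0.1327.
Total gain g = 0.6074.

0.607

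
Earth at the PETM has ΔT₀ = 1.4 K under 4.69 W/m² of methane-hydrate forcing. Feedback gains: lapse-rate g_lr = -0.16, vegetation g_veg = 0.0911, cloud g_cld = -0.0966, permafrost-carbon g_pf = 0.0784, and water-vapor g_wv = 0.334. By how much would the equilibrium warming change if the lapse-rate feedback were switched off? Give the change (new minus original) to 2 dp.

0.50 K

Original: g = 0.2469, ΔT = 1.4/(1−0.2469) = 1.8590 K.
Without lapse-rate: g' = 0.4069, ΔT' = 1.4/(1−0.4069) = 2.3605 K.
Change = 2.3605 − 1.8590 = 0.50 K.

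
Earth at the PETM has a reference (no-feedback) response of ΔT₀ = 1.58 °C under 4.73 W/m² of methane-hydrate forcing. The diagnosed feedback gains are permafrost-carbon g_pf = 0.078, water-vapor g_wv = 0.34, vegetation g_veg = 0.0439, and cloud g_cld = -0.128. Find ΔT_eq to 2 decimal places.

2.37 °C

Total gain g = 0.078 + 0.34 + 0.0439 − 0.128 = 0.3339.
Amplification A = 1/(1 − 0.3339) = 1.501.
ΔT = 1.58 × 1.501 = 2.37 °C.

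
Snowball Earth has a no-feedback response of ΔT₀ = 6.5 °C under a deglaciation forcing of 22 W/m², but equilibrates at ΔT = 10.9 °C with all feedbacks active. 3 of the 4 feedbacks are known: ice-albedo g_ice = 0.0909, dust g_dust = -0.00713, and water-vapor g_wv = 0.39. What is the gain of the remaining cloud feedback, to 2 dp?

-0.07

Amplification A = ΔT/ΔT₀ = 10.9/6.5 = 1.677.
Total gain g = 1 − 1/A = 1 − 1/1.677 = 0.4037.
Known gains sum to 0.0909 − 0.00713 + 0.39 = 0.47377.
g_cld = 0.4037 − 0.47377 = -0.07.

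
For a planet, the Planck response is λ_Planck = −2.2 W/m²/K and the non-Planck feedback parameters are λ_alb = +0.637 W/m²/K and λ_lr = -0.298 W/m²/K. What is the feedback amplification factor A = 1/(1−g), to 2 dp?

Convert to gains: g_alb = 0.637/2.2 = 0.2895; g_lr = -0.298/2.2 = -0.1355.
Total gain g = 0.154.
A = 1/(1 − 0.154) = 1.18.

1.18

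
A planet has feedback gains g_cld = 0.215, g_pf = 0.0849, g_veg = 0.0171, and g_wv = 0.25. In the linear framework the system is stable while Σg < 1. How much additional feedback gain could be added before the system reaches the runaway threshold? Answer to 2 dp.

0.43

Current total gain = 0.215 + 0.0849 + 0.0171 + 0.25 = 0.567.
Margin to runaway = 1 − 0.567 = 0.43.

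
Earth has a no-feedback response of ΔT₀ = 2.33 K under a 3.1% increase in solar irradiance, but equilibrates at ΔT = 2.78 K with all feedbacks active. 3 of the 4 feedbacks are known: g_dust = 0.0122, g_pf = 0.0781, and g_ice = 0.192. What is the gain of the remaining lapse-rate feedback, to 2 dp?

Amplification A = ΔT/ΔT₀ = 2.78/2.33 = 1.193.
Total gain g = 1 − 1/A = 1 − 1/1.193 = 0.1618.
Known gains sum to 0.0122 + 0.0781 + 0.192 = 0.2823.
g_lr = 0.1618 − 0.2823 = -0.12.

-0.12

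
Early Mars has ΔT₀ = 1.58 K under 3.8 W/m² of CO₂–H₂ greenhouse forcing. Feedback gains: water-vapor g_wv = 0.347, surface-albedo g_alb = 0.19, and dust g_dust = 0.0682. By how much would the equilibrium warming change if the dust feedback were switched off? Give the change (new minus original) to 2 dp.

Original: g = 0.6052, ΔT = 1.58/(1−0.6052) = 4.0020 K.
Without dust: g' = 0.537, ΔT' = 1.58/(1−0.537) = 3.4125 K.
Change = 3.4125 − 4.0020 = -0.59 K.

-0.59 K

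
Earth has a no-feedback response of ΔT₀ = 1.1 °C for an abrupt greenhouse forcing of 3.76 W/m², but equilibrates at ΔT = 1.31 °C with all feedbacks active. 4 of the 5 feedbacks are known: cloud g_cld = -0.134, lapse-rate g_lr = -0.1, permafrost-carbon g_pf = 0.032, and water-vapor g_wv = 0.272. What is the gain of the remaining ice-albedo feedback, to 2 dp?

0.09

Amplification A = ΔT/ΔT₀ = 1.31/1.1 = 1.191.
Total gain g = 1 − 1/A = 1 − 1/1.191 = 0.1604.
Known gains sum to -0.134 − 0.1 + 0.032 + 0.272 = 0.07.
g_ice = 0.1604 − 0.07 = 0.09.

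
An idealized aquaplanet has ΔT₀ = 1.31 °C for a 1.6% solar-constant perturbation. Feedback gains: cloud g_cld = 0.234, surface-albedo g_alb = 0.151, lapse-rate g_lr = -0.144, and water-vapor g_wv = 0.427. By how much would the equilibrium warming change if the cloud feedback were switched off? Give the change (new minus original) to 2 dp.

Original: g = 0.668, ΔT = 1.31/(1−0.668) = 3.9458 °C.
Without cloud: g' = 0.434, ΔT' = 1.31/(1−0.434) = 2.3145 °C.
Change = 2.3145 − 3.9458 = -1.63 °C.

-1.63 °C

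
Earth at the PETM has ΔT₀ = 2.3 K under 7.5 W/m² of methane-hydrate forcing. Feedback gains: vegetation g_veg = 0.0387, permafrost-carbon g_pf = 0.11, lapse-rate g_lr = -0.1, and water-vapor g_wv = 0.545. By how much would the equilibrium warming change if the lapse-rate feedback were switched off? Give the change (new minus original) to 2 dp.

1.85 K

Original: g = 0.5937, ΔT = 2.3/(1−0.5937) = 5.6608 K.
Without lapse-rate: g' = 0.6937, ΔT' = 2.3/(1−0.6937) = 7.5090 K.
Change = 7.5090 − 5.6608 = 1.85 K.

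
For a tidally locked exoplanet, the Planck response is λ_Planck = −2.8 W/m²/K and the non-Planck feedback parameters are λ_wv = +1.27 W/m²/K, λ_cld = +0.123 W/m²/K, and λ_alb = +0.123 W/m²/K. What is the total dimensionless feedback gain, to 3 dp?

Convert to gains: g_wv = 1.27/2.8 = 0.4536; g_cld = 0.123/2.8 = 0.04393; g_alb = 0.123/2.8 = 0.04393.
Total gain g = 0.54146.

0.541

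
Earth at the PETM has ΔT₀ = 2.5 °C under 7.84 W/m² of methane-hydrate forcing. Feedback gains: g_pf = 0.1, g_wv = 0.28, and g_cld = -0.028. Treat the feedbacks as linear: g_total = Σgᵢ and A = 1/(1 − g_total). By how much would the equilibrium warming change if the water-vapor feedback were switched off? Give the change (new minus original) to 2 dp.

Original: g = 0.352, ΔT = 2.5/(1−0.352) = 3.8580 °C.
Without water-vapor: g' = 0.072, ΔT' = 2.5/(1−0.072) = 2.6940 °C.
Change = 2.6940 − 3.8580 = -1.16 °C.

-1.16 °C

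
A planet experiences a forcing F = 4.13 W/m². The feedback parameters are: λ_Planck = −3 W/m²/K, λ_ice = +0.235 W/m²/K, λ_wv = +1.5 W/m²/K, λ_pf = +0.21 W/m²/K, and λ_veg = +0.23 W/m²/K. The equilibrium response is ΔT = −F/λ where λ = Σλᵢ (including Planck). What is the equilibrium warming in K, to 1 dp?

Net feedback parameter λ = (−3) + (+0.235) + (+1.5) + (+0.21) + (+0.23) = -0.825 W/m²/K.
ΔT = −F/λ = −4.13/(-0.825) = 5.0 K.

5.0 K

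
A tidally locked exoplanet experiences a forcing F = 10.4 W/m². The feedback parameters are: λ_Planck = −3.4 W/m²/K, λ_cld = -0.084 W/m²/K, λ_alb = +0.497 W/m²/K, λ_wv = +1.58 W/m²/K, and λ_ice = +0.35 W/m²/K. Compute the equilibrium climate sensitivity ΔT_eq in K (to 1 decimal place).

9.8 K

Net feedback parameter λ = (−3.4) + (-0.084) + (+0.497) + (+1.58) + (+0.35) = -1.057 W/m²/K.
ΔT = −F/λ = −10.4/(-1.057) = 9.8 K.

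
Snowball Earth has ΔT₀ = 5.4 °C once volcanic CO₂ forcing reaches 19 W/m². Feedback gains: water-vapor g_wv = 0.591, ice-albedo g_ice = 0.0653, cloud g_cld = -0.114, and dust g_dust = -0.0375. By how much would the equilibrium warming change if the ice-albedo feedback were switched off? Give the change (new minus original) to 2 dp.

Original: g = 0.5048, ΔT = 5.4/(1−0.5048) = 10.9047 °C.
Without ice-albedo: g' = 0.4395, ΔT' = 5.4/(1−0.4395) = 9.6343 °C.
Change = 9.6343 − 10.9047 = -1.27 °C.

-1.27 °C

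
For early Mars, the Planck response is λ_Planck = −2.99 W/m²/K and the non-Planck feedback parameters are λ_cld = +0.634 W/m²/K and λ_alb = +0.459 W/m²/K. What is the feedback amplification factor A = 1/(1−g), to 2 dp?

1.58

Convert to gains: g_cld = 0.634/2.99 = 0.212; g_alb = 0.459/2.99 = 0.1535.
Total gain g = 0.3655.
A = 1/(1 − 0.3655) = 1.58.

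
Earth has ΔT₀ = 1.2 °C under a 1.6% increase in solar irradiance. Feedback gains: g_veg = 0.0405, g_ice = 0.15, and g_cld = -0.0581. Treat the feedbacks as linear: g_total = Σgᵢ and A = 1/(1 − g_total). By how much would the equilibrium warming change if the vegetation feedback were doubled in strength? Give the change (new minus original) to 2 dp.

0.07 °C

Original: g = 0.1324, ΔT = 1.2/(1−0.1324) = 1.3831 °C.
With doubled vegetation: g' = 0.1729, ΔT' = 1.2/(1−0.1729) = 1.4509 °C.
Change = 1.4509 − 1.3831 = 0.07 °C.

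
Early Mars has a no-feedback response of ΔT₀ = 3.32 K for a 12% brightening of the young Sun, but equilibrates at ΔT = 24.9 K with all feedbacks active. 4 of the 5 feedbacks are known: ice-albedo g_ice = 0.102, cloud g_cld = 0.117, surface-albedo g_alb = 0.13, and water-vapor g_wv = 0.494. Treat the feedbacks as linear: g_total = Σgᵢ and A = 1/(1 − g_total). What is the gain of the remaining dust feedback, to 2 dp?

Amplification A = ΔT/ΔT₀ = 24.9/3.32 = 7.5.
Total gain g = 1 − 1/A = 1 − 1/7.5 = 0.8667.
Known gains sum to 0.102 + 0.117 + 0.13 + 0.494 = 0.843.
g_dust = 0.8667 − 0.843 = 0.02.

0.02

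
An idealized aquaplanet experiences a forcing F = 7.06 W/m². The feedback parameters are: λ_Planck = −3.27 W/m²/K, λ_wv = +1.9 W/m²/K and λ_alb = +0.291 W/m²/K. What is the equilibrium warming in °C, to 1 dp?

6.5 °C

Net feedback parameter λ = (−3.27) + (+1.9) + (+0.291) = -1.079 W/m²/K.
ΔT = −F/λ = −7.06/(-1.079) = 6.5 °C.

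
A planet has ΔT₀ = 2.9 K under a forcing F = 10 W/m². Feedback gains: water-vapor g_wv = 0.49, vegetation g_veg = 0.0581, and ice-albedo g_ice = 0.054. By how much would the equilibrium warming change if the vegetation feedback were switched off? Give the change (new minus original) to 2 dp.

Original: g = 0.6021, ΔT = 2.9/(1−0.6021) = 7.2883 K.
Without vegetation: g' = 0.544, ΔT' = 2.9/(1−0.544) = 6.3596 K.
Change = 6.3596 − 7.2883 = -0.93 K.

-0.93 K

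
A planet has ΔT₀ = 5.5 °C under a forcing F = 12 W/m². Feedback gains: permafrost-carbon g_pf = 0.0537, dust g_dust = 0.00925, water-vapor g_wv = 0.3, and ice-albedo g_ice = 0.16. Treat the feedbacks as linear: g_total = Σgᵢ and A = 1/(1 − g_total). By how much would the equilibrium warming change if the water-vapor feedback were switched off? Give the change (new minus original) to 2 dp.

Original: g = 0.52295, ΔT = 5.5/(1−0.52295) = 11.5292 °C.
Without water-vapor: g' = 0.22295, ΔT' = 5.5/(1−0.22295) = 7.0781 °C.
Change = 7.0781 − 11.5292 = -4.45 °C.

-4.45 °C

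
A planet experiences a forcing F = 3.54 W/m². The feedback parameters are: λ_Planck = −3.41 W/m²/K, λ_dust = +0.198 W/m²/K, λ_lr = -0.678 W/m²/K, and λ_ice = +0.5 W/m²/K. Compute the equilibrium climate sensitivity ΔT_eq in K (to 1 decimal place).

Net feedback parameter λ = (−3.41) + (+0.198) + (-0.678) + (+0.5) = -3.39 W/m²/K.
ΔT = −F/λ = −3.54/(-3.39) = 1.0 K.

1.0 K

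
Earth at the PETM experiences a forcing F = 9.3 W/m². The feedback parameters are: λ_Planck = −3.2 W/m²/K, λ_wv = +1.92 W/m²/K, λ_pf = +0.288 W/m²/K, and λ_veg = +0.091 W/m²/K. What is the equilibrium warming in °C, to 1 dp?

10.3 °C

Net feedback parameter λ = (−3.2) + (+1.92) + (+0.288) + (+0.091) = -0.901 W/m²/K.
ΔT = −F/λ = −9.3/(-0.901) = 10.3 °C.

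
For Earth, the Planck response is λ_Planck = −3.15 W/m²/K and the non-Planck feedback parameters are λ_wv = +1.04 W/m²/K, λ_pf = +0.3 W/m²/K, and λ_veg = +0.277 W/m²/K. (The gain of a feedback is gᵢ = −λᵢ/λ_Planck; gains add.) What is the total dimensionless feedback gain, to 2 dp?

0.51

Convert to gains: g_wv = 1.04/3.15 = 0.3302; g_pf = 0.3/3.15 = 0.09524; g_veg = 0.277/3.15 = 0.08794.
Total gain g = 0.51338.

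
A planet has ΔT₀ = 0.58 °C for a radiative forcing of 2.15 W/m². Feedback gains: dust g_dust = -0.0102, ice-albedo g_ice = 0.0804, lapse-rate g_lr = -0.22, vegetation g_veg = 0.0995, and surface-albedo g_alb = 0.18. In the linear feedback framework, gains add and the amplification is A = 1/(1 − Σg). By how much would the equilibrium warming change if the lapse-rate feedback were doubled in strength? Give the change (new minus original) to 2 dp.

Original: g = 0.1297, ΔT = 0.58/(1−0.1297) = 0.6664 °C.
With doubled lapse-rate: g' = -0.0903, ΔT' = 0.58/(1+0.0903) = 0.5320 °C.
Change = 0.5320 − 0.6664 = -0.13 °C.

-0.13 °C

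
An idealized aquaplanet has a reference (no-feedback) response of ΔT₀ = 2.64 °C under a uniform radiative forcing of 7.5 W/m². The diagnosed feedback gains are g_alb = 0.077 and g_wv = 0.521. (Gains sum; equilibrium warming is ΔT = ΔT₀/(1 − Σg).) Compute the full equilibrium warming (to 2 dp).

Total gain g = 0.077 + 0.521 = 0.598.
Amplification A = 1/(1 − 0.598) = 2.488.
ΔT = 2.64 × 2.488 = 6.57 °C.

6.57 °C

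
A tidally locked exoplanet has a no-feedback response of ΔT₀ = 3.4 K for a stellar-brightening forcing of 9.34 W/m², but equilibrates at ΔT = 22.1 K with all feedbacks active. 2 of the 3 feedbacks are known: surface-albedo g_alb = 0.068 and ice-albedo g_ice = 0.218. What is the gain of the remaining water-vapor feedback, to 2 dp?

0.56

Amplification A = ΔT/ΔT₀ = 22.1/3.4 = 6.5.
Total gain g = 1 − 1/A = 1 − 1/6.5 = 0.8462.
Known gains sum to 0.068 + 0.218 = 0.286.
g_wv = 0.8462 − 0.286 = 0.56.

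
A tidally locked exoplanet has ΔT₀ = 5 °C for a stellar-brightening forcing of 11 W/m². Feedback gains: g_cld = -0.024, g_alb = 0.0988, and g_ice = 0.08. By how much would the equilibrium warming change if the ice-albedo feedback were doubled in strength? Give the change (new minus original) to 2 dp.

Original: g = 0.1548, ΔT = 5/(1−0.1548) = 5.9158 °C.
With doubled ice-albedo: g' = 0.2348, ΔT' = 5/(1−0.2348) = 6.5342 °C.
Change = 6.5342 − 5.9158 = 0.62 °C.

0.62 °C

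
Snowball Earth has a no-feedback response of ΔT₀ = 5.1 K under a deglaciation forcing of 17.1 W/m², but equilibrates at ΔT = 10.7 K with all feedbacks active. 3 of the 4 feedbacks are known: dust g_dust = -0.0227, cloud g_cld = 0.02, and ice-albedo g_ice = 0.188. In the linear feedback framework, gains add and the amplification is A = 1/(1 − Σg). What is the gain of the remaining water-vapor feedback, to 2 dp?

Amplification A = ΔT/ΔT₀ = 10.7/5.1 = 2.098.
Total gain g = 1 − 1/A = 1 − 1/2.098 = 0.5234.
Known gains sum to -0.0227 + 0.02 + 0.188 = 0.1853.
g_wv = 0.5234 − 0.1853 = 0.34.

0.34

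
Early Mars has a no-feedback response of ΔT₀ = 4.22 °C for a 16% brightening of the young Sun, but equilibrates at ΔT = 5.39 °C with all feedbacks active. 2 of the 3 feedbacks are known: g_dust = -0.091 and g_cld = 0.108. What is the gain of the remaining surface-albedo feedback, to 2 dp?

Amplification A = ΔT/ΔT₀ = 5.39/4.22 = 1.277.
Total gain g = 1 − 1/A = 1 − 1/1.277 = 0.2169.
Known gains sum to -0.091 + 0.108 = 0.017.
g_alb = 0.2169 − 0.017 = 0.20.

0.20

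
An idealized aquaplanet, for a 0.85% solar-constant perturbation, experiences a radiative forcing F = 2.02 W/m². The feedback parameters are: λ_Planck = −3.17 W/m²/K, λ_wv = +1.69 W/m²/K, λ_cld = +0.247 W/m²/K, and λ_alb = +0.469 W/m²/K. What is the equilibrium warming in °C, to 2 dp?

2.64 °C

Net feedback parameter λ = (−3.17) + (+1.69) + (+0.247) + (+0.469) = -0.764 W/m²/K.
ΔT = −F/λ = −2.02/(-0.764) = 2.64 °C.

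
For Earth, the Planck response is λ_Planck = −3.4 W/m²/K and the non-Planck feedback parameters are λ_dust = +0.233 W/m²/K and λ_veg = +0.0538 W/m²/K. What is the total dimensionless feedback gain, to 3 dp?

0.084

Convert to gains: g_dust = 0.233/3.4 = 0.06853; g_veg = 0.0538/3.4 = 0.01582.
Total gain g = 0.08435.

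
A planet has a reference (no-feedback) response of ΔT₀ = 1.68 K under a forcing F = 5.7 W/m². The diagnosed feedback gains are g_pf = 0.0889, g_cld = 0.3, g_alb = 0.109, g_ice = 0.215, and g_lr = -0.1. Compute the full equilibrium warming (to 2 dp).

Total gain g = 0.0889 + 0.3 + 0.109 + 0.215 − 0.1 = 0.6129.
Amplification A = 1/(1 − 0.6129) = 2.583.
ΔT = 1.68 × 2.583 = 4.34 K.

4.34 K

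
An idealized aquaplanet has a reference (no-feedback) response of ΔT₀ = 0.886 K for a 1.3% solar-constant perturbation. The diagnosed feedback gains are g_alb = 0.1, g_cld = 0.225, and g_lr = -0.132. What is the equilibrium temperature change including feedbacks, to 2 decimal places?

1.10 K

Total gain g = 0.1 + 0.225 − 0.132 = 0.193.
Amplification A = 1/(1 − 0.193) = 1.239.
ΔT = 0.886 × 1.239 = 1.10 K.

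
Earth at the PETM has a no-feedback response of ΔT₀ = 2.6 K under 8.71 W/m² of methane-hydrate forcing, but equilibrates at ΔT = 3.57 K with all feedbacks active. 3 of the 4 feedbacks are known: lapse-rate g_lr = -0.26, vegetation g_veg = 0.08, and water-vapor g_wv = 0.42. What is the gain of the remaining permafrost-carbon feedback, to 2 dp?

0.03

Amplification A = ΔT/ΔT₀ = 3.57/2.6 = 1.373.
Total gain g = 1 − 1/A = 1 − 1/1.373 = 0.2717.
Known gains sum to -0.26 + 0.08 + 0.42 = 0.24.
g_pf = 0.2717 − 0.24 = 0.03.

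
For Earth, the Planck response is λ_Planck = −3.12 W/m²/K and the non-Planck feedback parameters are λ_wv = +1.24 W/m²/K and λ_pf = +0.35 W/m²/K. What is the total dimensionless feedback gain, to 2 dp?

0.51

Convert to gains: g_wv = 1.24/3.12 = 0.3974; g_pf = 0.35/3.12 = 0.1122.
Total gain g = 0.5096.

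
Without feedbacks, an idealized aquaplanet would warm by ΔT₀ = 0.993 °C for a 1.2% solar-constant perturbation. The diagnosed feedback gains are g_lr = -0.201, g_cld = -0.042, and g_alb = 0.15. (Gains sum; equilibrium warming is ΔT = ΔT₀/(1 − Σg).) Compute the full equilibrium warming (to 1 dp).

Total gain g = -0.201 − 0.042 + 0.15 = -0.093.
Amplification A = 1/(1 + 0.093) = 0.9149.
ΔT = 0.993 × 0.9149 = 0.9 °C.

0.9 °C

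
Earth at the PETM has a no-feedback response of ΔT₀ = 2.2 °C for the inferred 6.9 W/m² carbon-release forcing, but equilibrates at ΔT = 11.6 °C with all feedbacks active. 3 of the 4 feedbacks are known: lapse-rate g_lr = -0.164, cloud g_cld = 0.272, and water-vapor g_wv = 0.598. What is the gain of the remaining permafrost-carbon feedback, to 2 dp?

0.10

Amplification A = ΔT/ΔT₀ = 11.6/2.2 = 5.273.
Total gain g = 1 − 1/A = 1 − 1/5.273 = 0.8104.
Known gains sum to -0.164 + 0.272 + 0.598 = 0.706.
g_pf = 0.8104 − 0.706 = 0.10.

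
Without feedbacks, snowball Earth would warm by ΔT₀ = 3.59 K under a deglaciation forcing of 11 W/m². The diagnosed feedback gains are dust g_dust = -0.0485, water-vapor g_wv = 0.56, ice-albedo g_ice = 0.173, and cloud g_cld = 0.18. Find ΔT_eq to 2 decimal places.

Total gain g = -0.0485 + 0.56 + 0.173 + 0.18 = 0.8645.
Amplification A = 1/(1 − 0.8645) = 7.38.
ΔT = 3.59 × 7.38 = 26.49 K.

26.49 K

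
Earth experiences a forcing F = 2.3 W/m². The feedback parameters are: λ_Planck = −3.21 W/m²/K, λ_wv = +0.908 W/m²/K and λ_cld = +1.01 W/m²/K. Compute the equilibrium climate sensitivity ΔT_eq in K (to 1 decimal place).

1.8 K

Net feedback parameter λ = (−3.21) + (+0.908) + (+1.01) = -1.292 W/m²/K.
ΔT = −F/λ = −2.3/(-1.292) = 1.8 K.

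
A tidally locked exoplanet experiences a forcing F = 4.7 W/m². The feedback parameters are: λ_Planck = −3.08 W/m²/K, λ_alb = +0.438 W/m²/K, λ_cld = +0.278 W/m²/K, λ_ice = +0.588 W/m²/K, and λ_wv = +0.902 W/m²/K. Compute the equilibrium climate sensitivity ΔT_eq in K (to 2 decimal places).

Net feedback parameter λ = (−3.08) + (+0.438) + (+0.278) + (+0.588) + (+0.902) = -0.874 W/m²/K.
ΔT = −F/λ = −4.7/(-0.874) = 5.38 K.

5.38 K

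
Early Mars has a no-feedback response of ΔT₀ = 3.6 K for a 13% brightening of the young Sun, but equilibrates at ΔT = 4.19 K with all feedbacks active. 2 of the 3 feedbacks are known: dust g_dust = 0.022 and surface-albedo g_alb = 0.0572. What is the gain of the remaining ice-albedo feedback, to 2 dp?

0.06

Amplification A = ΔT/ΔT₀ = 4.19/3.6 = 1.164.
Total gain g = 1 − 1/A = 1 − 1/1.164 = 0.1409.
Known gains sum to 0.022 + 0.0572 = 0.0792.
g_ice = 0.1409 − 0.0792 = 0.06.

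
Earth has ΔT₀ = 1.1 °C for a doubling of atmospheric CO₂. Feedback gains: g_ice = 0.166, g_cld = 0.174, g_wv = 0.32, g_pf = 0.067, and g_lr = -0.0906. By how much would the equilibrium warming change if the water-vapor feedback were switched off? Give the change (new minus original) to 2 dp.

Original: g = 0.6364, ΔT = 1.1/(1−0.6364) = 3.0253 °C.
Without water-vapor: g' = 0.3164, ΔT' = 1.1/(1−0.3164) = 1.6091 °C.
Change = 1.6091 − 3.0253 = -1.42 °C.

-1.42 °C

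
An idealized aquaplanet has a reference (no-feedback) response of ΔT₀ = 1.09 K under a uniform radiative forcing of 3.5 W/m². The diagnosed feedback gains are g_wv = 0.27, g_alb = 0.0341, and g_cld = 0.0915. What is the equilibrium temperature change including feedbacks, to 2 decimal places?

1.80 K

Total gain g = 0.27 + 0.0341 + 0.0915 = 0.3956.
Amplification A = 1/(1 − 0.3956) = 1.655.
ΔT = 1.09 × 1.655 = 1.80 K.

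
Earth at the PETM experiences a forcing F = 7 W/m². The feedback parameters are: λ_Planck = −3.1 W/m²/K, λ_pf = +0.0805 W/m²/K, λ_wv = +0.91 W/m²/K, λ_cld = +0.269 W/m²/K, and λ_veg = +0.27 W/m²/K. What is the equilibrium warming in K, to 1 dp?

Net feedback parameter λ = (−3.1) + (+0.0805) + (+0.91) + (+0.269) + (+0.27) = -1.5705 W/m²/K.
ΔT = −F/λ = −7/(-1.5705) = 4.5 K.

4.5 K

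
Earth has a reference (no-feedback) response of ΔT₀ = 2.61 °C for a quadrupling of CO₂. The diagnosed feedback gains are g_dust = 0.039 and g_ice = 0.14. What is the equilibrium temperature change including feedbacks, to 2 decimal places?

3.18 °C

Total gain g = 0.039 + 0.14 = 0.179.
Amplification A = 1/(1 − 0.179) = 1.218.
ΔT = 2.61 × 1.218 = 3.18 °C.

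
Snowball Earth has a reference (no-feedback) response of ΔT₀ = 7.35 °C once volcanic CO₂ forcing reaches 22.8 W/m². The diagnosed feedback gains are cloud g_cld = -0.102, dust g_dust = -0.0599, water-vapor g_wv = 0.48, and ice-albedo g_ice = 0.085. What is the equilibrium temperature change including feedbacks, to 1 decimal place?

Total gain g = -0.102 − 0.0599 + 0.48 + 0.085 = 0.4031.
Amplification A = 1/(1 − 0.4031) = 1.675.
ΔT = 7.35 × 1.675 = 12.3 °C.

12.3 °C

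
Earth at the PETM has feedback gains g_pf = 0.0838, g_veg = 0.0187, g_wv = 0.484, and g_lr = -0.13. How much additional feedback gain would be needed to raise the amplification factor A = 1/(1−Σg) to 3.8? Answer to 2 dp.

Current total gain = 0.4565.
Target gain for A = 3.8: g* = 1 − 1/3.8 = 0.7368.
Additional gain needed = 0.7368 − 0.4565 = 0.28.

0.28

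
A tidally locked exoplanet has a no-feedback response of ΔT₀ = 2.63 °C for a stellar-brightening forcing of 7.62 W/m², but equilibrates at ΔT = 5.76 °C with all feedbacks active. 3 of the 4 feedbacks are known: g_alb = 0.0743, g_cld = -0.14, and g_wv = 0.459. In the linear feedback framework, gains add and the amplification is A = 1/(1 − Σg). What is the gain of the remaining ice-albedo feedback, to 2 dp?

0.15

Amplification A = ΔT/ΔT₀ = 5.76/2.63 = 2.19.
Total gain g = 1 − 1/A = 1 − 1/2.19 = 0.5434.
Known gains sum to 0.0743 − 0.14 + 0.459 = 0.3933.
g_ice = 0.5434 − 0.3933 = 0.15.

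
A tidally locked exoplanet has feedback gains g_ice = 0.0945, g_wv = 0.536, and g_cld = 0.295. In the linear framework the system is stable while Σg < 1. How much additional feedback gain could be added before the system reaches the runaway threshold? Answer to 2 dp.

Current total gain = 0.0945 + 0.536 + 0.295 = 0.9255.
Margin to runaway = 1 − 0.9255 = 0.07.

0.07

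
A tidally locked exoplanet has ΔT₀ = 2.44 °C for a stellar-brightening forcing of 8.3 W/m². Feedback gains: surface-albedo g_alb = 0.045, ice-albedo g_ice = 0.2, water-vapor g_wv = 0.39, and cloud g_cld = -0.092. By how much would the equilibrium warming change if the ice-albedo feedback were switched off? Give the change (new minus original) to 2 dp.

Original: g = 0.543, ΔT = 2.44/(1−0.543) = 5.3392 °C.
Without ice-albedo: g' = 0.343, ΔT' = 2.44/(1−0.343) = 3.7139 °C.
Change = 3.7139 − 5.3392 = -1.63 °C.

-1.63 °C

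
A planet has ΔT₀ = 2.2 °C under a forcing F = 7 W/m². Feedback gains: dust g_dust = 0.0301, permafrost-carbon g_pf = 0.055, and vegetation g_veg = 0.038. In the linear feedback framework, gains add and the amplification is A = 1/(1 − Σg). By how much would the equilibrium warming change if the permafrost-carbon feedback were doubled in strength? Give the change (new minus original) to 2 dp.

Original: g = 0.1231, ΔT = 2.2/(1−0.1231) = 2.5088 °C.
With doubled permafrost-carbon: g' = 0.1781, ΔT' = 2.2/(1−0.1781) = 2.6767 °C.
Change = 2.6767 − 2.5088 = 0.17 °C.

0.17 °C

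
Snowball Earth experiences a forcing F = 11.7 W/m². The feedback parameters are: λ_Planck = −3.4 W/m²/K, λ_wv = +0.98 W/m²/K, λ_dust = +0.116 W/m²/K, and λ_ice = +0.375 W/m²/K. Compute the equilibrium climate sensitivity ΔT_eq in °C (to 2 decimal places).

Net feedback parameter λ = (−3.4) + (+0.98) + (+0.116) + (+0.375) = -1.929 W/m²/K.
ΔT = −F/λ = −11.7/(-1.929) = 6.07 °C.

6.07 °C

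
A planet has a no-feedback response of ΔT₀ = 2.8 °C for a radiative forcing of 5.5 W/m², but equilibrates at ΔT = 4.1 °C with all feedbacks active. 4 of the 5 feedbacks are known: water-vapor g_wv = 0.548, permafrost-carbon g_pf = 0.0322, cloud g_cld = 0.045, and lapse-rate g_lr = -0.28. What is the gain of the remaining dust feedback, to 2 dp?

Amplification A = ΔT/ΔT₀ = 4.1/2.8 = 1.464.
Total gain g = 1 − 1/A = 1 − 1/1.464 = 0.3169.
Known gains sum to 0.548 + 0.0322 + 0.045 − 0.28 = 0.3452.
g_dust = 0.3169 − 0.3452 = -0.03.

-0.03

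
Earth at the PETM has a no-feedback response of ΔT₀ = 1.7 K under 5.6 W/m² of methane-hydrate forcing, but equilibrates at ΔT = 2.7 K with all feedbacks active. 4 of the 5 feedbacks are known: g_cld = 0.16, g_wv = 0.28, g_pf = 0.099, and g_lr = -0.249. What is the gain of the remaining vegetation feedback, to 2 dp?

0.08

Amplification A = ΔT/ΔT₀ = 2.7/1.7 = 1.588.
Total gain g = 1 − 1/A = 1 − 1/1.588 = 0.3703.
Known gains sum to 0.16 + 0.28 + 0.099 − 0.249 = 0.29.
g_veg = 0.3703 − 0.29 = 0.08.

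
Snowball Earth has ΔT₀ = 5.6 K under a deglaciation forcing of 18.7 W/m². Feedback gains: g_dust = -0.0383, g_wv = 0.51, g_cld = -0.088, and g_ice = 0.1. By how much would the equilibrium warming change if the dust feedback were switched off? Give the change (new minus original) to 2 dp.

Original: g = 0.4837, ΔT = 5.6/(1−0.4837) = 10.8464 K.
Without dust: g' = 0.522, ΔT' = 5.6/(1−0.522) = 11.7155 K.
Change = 11.7155 − 10.8464 = 0.87 K.

0.87 K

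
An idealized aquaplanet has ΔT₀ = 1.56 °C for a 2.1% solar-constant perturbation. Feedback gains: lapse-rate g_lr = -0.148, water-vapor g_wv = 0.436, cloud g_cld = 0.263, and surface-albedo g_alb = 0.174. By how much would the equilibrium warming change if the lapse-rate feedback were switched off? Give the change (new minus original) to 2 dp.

Original: g = 0.725, ΔT = 1.56/(1−0.725) = 5.6727 °C.
Without lapse-rate: g' = 0.873, ΔT' = 1.56/(1−0.873) = 12.2835 °C.
Change = 12.2835 − 5.6727 = 6.61 °C.

6.61 °C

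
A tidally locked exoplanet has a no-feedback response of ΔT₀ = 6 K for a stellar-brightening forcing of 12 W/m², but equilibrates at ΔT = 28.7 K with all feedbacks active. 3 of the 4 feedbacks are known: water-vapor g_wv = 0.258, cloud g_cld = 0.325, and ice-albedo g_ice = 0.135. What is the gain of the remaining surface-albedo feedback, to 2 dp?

Amplification A = ΔT/ΔT₀ = 28.7/6 = 4.783.
Total gain g = 1 − 1/A = 1 − 1/4.783 = 0.7909.
Known gains sum to 0.258 + 0.325 + 0.135 = 0.718.
g_alb = 0.7909 − 0.718 = 0.07.

0.07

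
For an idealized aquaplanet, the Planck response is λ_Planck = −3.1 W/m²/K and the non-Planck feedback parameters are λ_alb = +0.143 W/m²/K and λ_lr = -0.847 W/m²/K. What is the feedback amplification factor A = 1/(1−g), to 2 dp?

0.81

Convert to gains: g_alb = 0.143/3.1 = 0.04613; g_lr = -0.847/3.1 = -0.2732.
Total gain g = -0.22707.
A = 1/(1 + 0.22707) = 0.81.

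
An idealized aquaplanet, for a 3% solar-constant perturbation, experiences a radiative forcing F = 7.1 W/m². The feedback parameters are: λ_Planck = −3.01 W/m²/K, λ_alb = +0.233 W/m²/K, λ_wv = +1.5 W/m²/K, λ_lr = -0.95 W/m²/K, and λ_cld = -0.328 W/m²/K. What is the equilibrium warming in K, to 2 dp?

2.78 K

Net feedback parameter λ = (−3.01) + (+0.233) + (+1.5) + (-0.95) + (-0.328) = -2.555 W/m²/K.
ΔT = −F/λ = −7.1/(-2.555) = 2.78 K.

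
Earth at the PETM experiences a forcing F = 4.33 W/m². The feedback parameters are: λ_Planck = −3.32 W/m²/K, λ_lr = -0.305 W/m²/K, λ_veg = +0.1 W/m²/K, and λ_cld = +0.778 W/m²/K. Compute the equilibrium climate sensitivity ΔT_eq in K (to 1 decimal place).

1.6 K

Net feedback parameter λ = (−3.32) + (-0.305) + (+0.1) + (+0.778) = -2.747 W/m²/K.
ΔT = −F/λ = −4.33/(-2.747) = 1.6 K.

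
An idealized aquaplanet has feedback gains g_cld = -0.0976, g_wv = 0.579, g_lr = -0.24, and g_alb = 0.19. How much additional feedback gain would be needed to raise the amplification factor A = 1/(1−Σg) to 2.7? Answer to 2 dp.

0.20

Current total gain = 0.4314.
Target gain for A = 2.7: g* = 1 − 1/2.7 = 0.6296.
Additional gain needed = 0.6296 − 0.4314 = 0.20.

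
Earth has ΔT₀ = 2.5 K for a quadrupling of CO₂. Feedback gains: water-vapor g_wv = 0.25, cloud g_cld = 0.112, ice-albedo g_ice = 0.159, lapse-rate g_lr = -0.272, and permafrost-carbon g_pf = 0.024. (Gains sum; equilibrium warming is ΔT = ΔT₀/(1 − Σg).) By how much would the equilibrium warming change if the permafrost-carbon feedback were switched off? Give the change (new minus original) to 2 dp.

-0.11 K

Original: g = 0.273, ΔT = 2.5/(1−0.273) = 3.4388 K.
Without permafrost-carbon: g' = 0.249, ΔT' = 2.5/(1−0.249) = 3.3289 K.
Change = 3.3289 − 3.4388 = -0.11 K.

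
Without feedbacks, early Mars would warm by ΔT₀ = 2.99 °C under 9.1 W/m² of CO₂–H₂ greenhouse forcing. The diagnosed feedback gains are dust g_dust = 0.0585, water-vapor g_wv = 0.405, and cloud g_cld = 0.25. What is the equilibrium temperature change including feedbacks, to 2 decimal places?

Total gain g = 0.0585 + 0.405 + 0.25 = 0.7135.
Amplification A = 1/(1 − 0.7135) = 3.49.
ΔT = 2.99 × 3.49 = 10.44 °C.

10.44 °C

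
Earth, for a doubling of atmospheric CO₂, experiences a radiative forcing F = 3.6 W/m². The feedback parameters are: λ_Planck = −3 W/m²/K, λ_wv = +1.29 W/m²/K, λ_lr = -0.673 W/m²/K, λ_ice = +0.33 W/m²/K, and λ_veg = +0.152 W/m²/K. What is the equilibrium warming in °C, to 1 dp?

Net feedback parameter λ = (−3) + (+1.29) + (-0.673) + (+0.33) + (+0.152) = -1.901 W/m²/K.
ΔT = −F/λ = −3.6/(-1.901) = 1.9 °C.

1.9 °C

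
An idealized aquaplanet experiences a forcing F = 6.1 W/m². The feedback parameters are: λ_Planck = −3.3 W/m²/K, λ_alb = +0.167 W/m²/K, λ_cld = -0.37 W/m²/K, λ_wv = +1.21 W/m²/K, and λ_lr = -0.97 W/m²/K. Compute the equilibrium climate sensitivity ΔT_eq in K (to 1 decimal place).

Net feedback parameter λ = (−3.3) + (+0.167) + (-0.37) + (+1.21) + (-0.97) = -3.263 W/m²/K.
ΔT = −F/λ = −6.1/(-3.263) = 1.9 K.

1.9 K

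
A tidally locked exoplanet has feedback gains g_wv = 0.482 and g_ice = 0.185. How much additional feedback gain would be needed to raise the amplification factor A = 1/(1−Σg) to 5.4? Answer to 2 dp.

Current total gain = 0.667.
Target gain for A = 5.4: g* = 1 − 1/5.4 = 0.8148.
Additional gain needed = 0.8148 − 0.667 = 0.15.

0.15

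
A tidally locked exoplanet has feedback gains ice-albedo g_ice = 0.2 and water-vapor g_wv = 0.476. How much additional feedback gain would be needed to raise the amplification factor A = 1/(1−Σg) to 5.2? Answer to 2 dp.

Current total gain = 0.676.
Target gain for A = 5.2: g* = 1 − 1/5.2 = 0.8077.
Additional gain needed = 0.8077 − 0.676 = 0.13.

0.13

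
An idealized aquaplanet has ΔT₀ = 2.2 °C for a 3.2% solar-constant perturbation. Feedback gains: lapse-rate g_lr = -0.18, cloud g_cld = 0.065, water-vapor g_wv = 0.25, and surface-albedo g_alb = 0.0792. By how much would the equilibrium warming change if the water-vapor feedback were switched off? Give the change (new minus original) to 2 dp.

Original: g = 0.2142, ΔT = 2.2/(1−0.2142) = 2.7997 °C.
Without water-vapor: g' = -0.0358, ΔT' = 2.2/(1+0.0358) = 2.1240 °C.
Change = 2.1240 − 2.7997 = -0.68 °C.

-0.68 °C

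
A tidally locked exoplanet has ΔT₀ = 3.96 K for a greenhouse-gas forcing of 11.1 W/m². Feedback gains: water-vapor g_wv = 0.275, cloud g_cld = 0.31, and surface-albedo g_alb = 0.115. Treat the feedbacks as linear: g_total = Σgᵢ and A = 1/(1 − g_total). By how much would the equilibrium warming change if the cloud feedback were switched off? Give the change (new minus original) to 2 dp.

Original: g = 0.7, ΔT = 3.96/(1−0.7) = 13.2000 K.
Without cloud: g' = 0.39, ΔT' = 3.96/(1−0.39) = 6.4918 K.
Change = 6.4918 − 13.2000 = -6.71 K.

-6.71 K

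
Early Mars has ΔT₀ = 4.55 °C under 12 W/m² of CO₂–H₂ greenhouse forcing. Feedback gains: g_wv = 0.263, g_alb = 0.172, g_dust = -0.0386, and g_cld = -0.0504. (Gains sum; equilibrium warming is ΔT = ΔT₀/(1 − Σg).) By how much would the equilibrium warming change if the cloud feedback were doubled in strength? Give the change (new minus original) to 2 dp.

Original: g = 0.346, ΔT = 4.55/(1−0.346) = 6.9572 °C.
With doubled cloud: g' = 0.2956, ΔT' = 4.55/(1−0.2956) = 6.4594 °C.
Change = 6.4594 − 6.9572 = -0.50 °C.

-0.50 °C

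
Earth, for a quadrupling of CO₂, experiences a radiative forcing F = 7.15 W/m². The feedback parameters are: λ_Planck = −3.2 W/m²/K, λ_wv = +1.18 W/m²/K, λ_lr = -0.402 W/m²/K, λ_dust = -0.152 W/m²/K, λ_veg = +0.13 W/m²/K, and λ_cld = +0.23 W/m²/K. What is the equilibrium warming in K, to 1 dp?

3.2 K

Net feedback parameter λ = (−3.2) + (+1.18) + (-0.402) + (-0.152) + (+0.13) + (+0.23) = -2.214 W/m²/K.
ΔT = −F/λ = −7.15/(-2.214) = 3.2 K.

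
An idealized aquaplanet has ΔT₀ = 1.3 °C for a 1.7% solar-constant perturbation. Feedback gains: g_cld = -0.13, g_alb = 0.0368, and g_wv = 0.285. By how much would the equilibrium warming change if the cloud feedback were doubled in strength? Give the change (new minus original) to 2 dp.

Original: g = 0.1918, ΔT = 1.3/(1−0.1918) = 1.6085 °C.
With doubled cloud: g' = 0.0618, ΔT' = 1.3/(1−0.0618) = 1.3856 °C.
Change = 1.3856 − 1.6085 = -0.22 °C.

-0.22 °C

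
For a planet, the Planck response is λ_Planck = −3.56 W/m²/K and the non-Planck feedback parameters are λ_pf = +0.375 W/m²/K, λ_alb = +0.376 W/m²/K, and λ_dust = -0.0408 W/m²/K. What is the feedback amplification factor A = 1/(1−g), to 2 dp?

1.25

Convert to gains: g_pf = 0.375/3.56 = 0.1053; g_alb = 0.376/3.56 = 0.1056; g_dust = -0.0408/3.56 = -0.01146.
Total gain g = 0.19944.
A = 1/(1 − 0.19944) = 1.25.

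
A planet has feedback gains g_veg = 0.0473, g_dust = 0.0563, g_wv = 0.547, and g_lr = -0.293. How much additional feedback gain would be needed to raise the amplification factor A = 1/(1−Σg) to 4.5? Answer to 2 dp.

0.42

Current total gain = 0.3576.
Target gain for A = 4.5: g* = 1 − 1/4.5 = 0.7778.
Additional gain needed = 0.7778 − 0.3576 = 0.42.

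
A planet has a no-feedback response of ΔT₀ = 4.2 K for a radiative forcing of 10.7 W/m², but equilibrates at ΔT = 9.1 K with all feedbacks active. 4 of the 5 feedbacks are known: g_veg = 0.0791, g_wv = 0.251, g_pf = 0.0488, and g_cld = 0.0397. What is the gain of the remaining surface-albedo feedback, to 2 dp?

Amplification A = ΔT/ΔT₀ = 9.1/4.2 = 2.167.
Total gain g = 1 − 1/A = 1 − 1/2.167 = 0.5385.
Known gains sum to 0.0791 + 0.251 + 0.0488 + 0.0397 = 0.4186.
g_alb = 0.5385 − 0.4186 = 0.12.

0.12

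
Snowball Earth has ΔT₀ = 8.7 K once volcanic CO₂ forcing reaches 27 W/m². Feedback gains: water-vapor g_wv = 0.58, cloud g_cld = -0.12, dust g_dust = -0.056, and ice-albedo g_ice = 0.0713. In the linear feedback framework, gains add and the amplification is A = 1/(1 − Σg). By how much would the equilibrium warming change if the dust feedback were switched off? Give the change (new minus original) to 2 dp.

Original: g = 0.4753, ΔT = 8.7/(1−0.4753) = 16.5809 K.
Without dust: g' = 0.5313, ΔT' = 8.7/(1−0.5313) = 18.5620 K.
Change = 18.5620 − 16.5809 = 1.98 K.

1.98 K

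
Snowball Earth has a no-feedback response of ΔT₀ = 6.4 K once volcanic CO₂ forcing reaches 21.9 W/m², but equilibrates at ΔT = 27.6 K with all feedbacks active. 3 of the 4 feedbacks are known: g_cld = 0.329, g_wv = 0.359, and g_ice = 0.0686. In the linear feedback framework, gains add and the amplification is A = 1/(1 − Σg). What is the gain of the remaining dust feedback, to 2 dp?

0.01

Amplification A = ΔT/ΔT₀ = 27.6/6.4 = 4.312.
Total gain g = 1 − 1/A = 1 − 1/4.312 = 0.7681.
Known gains sum to 0.329 + 0.359 + 0.0686 = 0.7566.
g_dust = 0.7681 − 0.7566 = 0.01.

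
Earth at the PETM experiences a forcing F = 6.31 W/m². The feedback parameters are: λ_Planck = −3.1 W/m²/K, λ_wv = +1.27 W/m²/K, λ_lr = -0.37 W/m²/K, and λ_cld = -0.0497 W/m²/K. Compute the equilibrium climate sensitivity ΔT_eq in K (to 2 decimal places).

Net feedback parameter λ = (−3.1) + (+1.27) + (-0.37) + (-0.0497) = -2.2497 W/m²/K.
ΔT = −F/λ = −6.31/(-2.2497) = 2.80 K.

2.80 K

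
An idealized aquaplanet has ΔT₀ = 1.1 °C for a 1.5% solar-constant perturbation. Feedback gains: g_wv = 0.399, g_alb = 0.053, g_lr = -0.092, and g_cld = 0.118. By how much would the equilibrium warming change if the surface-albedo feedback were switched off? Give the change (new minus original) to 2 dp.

Original: g = 0.478, ΔT = 1.1/(1−0.478) = 2.1073 °C.
Without surface-albedo: g' = 0.425, ΔT' = 1.1/(1−0.425) = 1.9130 °C.
Change = 1.9130 − 2.1073 = -0.19 °C.

-0.19 °C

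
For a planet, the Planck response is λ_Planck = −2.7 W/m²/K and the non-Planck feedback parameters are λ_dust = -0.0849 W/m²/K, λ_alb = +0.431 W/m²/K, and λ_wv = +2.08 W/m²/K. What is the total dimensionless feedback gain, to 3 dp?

0.899

Convert to gains: g_dust = -0.0849/2.7 = -0.03144; g_alb = 0.431/2.7 = 0.1596; g_wv = 2.08/2.7 = 0.7704.
Total gain g = 0.89856.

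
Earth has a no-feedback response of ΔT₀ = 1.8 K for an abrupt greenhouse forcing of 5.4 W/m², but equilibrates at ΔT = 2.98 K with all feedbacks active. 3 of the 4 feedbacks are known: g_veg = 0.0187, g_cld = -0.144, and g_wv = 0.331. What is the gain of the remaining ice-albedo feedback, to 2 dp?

0.19

Amplification A = ΔT/ΔT₀ = 2.98/1.8 = 1.656.
Total gain g = 1 − 1/A = 1 − 1/1.656 = 0.3961.
Known gains sum to 0.0187 − 0.144 + 0.331 = 0.2057.
g_ice = 0.3961 − 0.2057 = 0.19.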